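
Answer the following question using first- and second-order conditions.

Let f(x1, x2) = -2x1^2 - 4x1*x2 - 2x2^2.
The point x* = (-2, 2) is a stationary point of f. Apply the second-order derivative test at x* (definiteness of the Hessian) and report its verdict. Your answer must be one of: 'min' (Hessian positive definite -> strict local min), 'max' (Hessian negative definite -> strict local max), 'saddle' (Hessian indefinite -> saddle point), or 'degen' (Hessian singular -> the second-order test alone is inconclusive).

Compute the Hessian H = grad^2 f:
  H = [[-4, -4], [-4, -4]]
Verify stationarity: grad f(x*) = H x* + g = (0, 0).
Eigenvalues of H: -8, 0.
H has a zero eigenvalue (singular; negative semidefinite but not definite), so H is neither positive definite, negative definite, nor indefinite. The second-order test alone is inconclusive -> degen.
(Indeed, f is constant along the null direction of H through x*, so x* is not a strict local extremum.)

degen


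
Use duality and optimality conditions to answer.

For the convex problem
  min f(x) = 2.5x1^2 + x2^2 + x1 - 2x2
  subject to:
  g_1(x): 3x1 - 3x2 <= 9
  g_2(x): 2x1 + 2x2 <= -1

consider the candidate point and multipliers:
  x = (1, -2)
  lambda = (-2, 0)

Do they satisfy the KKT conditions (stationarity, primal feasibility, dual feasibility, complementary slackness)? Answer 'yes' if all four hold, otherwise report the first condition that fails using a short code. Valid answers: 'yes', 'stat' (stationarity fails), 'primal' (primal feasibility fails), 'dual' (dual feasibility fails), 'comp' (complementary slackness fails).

Gradient of f: grad f(x) = Q x + c = (6, -6)
Constraint values g_i(x) = a_i^T x - b_i:
  g_1((1, -2)) = 0
  g_2((1, -2)) = -1
Stationarity residual: grad f(x) + sum_i lambda_i a_i = (0, 0)
  -> stationarity OK
Primal feasibility (all g_i <= 0): OK
Dual feasibility (all lambda_i >= 0): FAILS
Complementary slackness (lambda_i * g_i(x) = 0 for all i): OK

Verdict: the first failing condition is dual_feasibility -> dual.

dual


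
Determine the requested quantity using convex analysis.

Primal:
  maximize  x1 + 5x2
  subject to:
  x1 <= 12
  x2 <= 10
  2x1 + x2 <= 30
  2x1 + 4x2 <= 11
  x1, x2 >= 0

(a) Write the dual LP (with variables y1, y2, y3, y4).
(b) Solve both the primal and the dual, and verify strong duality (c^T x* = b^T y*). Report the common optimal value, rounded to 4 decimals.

The standard primal-dual pair for 'max c^T x s.t. A x <= b, x >= 0' is:
  Dual:  min b^T y  s.t.  A^T y >= c,  y >= 0.

So the dual LP is:
  minimize  12y1 + 10y2 + 30y3 + 11y4
  subject to:
    y1 + 2y3 + 2y4 >= 1
    y2 + y3 + 4y4 >= 5
    y1, y2, y3, y4 >= 0

Solving the primal: x* = (0, 2.75).
  primal value c^T x* = 13.75.
Solving the dual: y* = (0, 0, 0, 1.25).
  dual value b^T y* = 13.75.
Strong duality: c^T x* = b^T y*. Confirmed.

13.75


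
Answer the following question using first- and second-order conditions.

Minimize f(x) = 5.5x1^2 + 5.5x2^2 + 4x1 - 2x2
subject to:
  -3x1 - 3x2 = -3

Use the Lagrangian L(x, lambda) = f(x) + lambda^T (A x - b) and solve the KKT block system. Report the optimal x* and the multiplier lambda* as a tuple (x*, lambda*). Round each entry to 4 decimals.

Form the Lagrangian:
  L(x, lambda) = (1/2) x^T Q x + c^T x + lambda^T (A x - b)
Stationarity (grad_x L = 0): Q x + c + A^T lambda = 0.
Primal feasibility: A x = b.

This gives the KKT block system:
  [ Q   A^T ] [ x     ]   [-c ]
  [ A    0  ] [ lambda ] = [ b ]

Solving the linear system:
  x*      = (0.2273, 0.7727)
  lambda* = (2.1667)
  f(x*)   = 2.9318

x* = (0.2273, 0.7727), lambda* = (2.1667)


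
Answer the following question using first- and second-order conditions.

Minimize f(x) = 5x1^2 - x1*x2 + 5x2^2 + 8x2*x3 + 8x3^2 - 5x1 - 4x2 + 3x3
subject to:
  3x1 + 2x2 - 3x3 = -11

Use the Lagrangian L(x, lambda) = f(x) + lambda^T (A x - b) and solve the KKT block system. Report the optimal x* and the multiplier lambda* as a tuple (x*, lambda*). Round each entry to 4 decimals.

Form the Lagrangian:
  L(x, lambda) = (1/2) x^T Q x + c^T x + lambda^T (A x - b)
Stationarity (grad_x L = 0): Q x + c + A^T lambda = 0.
Primal feasibility: A x = b.

This gives the KKT block system:
  [ Q   A^T ] [ x     ]   [-c ]
  [ A    0  ] [ lambda ] = [ b ]

Solving the linear system:
  x*      = (-0.9759, -1.7713, 1.5099)
  lambda* = (4.3292)
  f(x*)   = 32.0577

x* = (-0.9759, -1.7713, 1.5099), lambda* = (4.3292)


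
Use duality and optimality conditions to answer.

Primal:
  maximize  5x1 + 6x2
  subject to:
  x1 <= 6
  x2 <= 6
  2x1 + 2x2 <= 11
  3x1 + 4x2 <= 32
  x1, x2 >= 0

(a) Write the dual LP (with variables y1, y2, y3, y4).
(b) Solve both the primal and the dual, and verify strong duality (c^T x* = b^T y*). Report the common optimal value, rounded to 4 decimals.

The standard primal-dual pair for 'max c^T x s.t. A x <= b, x >= 0' is:
  Dual:  min b^T y  s.t.  A^T y >= c,  y >= 0.

So the dual LP is:
  minimize  6y1 + 6y2 + 11y3 + 32y4
  subject to:
    y1 + 2y3 + 3y4 >= 5
    y2 + 2y3 + 4y4 >= 6
    y1, y2, y3, y4 >= 0

Solving the primal: x* = (0, 5.5).
  primal value c^T x* = 33.
Solving the dual: y* = (0, 0, 3, 0).
  dual value b^T y* = 33.
Strong duality: c^T x* = b^T y*. Confirmed.

33


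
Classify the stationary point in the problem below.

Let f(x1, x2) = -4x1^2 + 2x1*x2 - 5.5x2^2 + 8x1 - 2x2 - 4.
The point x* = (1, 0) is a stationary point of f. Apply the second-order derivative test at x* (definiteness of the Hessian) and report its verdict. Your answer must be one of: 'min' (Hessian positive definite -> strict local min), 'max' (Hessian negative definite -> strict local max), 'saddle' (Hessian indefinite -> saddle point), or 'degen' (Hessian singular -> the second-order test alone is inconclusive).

Compute the Hessian H = grad^2 f:
  H = [[-8, 2], [2, -11]]
Verify stationarity: grad f(x*) = H x* + g = (0, 0).
Eigenvalues of H: -12, -7.
Both eigenvalues < 0, so H is negative definite -> x* is a strict local max.

max


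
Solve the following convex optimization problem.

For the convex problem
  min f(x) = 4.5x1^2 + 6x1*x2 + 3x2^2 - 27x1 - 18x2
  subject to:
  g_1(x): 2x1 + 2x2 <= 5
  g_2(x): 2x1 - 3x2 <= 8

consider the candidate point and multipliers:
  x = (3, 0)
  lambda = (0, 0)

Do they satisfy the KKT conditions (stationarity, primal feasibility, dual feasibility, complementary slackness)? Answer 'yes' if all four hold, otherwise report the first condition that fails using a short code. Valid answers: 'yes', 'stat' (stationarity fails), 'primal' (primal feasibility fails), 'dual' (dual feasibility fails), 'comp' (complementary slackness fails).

Gradient of f: grad f(x) = Q x + c = (0, 0)
Constraint values g_i(x) = a_i^T x - b_i:
  g_1((3, 0)) = 1
  g_2((3, 0)) = -2
Stationarity residual: grad f(x) + sum_i lambda_i a_i = (0, 0)
  -> stationarity OK
Primal feasibility (all g_i <= 0): FAILS
Dual feasibility (all lambda_i >= 0): OK
Complementary slackness (lambda_i * g_i(x) = 0 for all i): OK

Verdict: the first failing condition is primal_feasibility -> primal.

primal


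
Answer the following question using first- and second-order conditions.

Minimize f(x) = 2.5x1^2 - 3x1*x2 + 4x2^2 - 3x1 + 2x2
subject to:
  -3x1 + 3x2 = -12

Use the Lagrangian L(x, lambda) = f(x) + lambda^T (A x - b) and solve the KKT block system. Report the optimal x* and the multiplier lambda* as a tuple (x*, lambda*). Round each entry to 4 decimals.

Form the Lagrangian:
  L(x, lambda) = (1/2) x^T Q x + c^T x + lambda^T (A x - b)
Stationarity (grad_x L = 0): Q x + c + A^T lambda = 0.
Primal feasibility: A x = b.

This gives the KKT block system:
  [ Q   A^T ] [ x     ]   [-c ]
  [ A    0  ] [ lambda ] = [ b ]

Solving the linear system:
  x*      = (3, -1)
  lambda* = (5)
  f(x*)   = 24.5

x* = (3, -1), lambda* = (5)


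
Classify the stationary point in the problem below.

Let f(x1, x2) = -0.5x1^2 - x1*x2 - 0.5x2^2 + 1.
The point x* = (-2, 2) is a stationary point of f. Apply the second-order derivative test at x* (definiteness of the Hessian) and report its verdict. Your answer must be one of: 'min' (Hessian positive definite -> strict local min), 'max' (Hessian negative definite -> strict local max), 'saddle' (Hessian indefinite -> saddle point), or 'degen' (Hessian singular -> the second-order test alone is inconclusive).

Compute the Hessian H = grad^2 f:
  H = [[-1, -1], [-1, -1]]
Verify stationarity: grad f(x*) = H x* + g = (0, 0).
Eigenvalues of H: -2, 0.
H has a zero eigenvalue (singular; negative semidefinite but not definite), so H is neither positive definite, negative definite, nor indefinite. The second-order test alone is inconclusive -> degen.
(Indeed, f is constant along the null direction of H through x*, so x* is not a strict local extremum.)

degen


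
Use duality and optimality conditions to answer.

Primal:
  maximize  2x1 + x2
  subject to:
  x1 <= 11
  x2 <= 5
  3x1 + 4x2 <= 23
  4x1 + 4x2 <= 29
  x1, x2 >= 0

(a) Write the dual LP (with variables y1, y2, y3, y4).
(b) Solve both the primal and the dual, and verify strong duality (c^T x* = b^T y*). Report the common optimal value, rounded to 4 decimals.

The standard primal-dual pair for 'max c^T x s.t. A x <= b, x >= 0' is:
  Dual:  min b^T y  s.t.  A^T y >= c,  y >= 0.

So the dual LP is:
  minimize  11y1 + 5y2 + 23y3 + 29y4
  subject to:
    y1 + 3y3 + 4y4 >= 2
    y2 + 4y3 + 4y4 >= 1
    y1, y2, y3, y4 >= 0

Solving the primal: x* = (7.25, 0).
  primal value c^T x* = 14.5.
Solving the dual: y* = (0, 0, 0, 0.5).
  dual value b^T y* = 14.5.
Strong duality: c^T x* = b^T y*. Confirmed.

14.5


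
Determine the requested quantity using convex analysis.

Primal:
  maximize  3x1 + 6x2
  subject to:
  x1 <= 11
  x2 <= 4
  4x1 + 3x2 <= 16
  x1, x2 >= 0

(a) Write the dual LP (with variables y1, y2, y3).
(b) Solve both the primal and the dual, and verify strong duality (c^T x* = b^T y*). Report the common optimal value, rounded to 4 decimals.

The standard primal-dual pair for 'max c^T x s.t. A x <= b, x >= 0' is:
  Dual:  min b^T y  s.t.  A^T y >= c,  y >= 0.

So the dual LP is:
  minimize  11y1 + 4y2 + 16y3
  subject to:
    y1 + 4y3 >= 3
    y2 + 3y3 >= 6
    y1, y2, y3 >= 0

Solving the primal: x* = (1, 4).
  primal value c^T x* = 27.
Solving the dual: y* = (0, 3.75, 0.75).
  dual value b^T y* = 27.
Strong duality: c^T x* = b^T y*. Confirmed.

27


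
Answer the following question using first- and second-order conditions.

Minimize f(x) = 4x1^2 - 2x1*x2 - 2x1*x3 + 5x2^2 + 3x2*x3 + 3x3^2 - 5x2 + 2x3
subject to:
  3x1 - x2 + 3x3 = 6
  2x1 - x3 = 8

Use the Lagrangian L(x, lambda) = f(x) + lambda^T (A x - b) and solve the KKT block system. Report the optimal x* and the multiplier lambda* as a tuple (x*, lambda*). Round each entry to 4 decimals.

Form the Lagrangian:
  L(x, lambda) = (1/2) x^T Q x + c^T x + lambda^T (A x - b)
Stationarity (grad_x L = 0): Q x + c + A^T lambda = 0.
Primal feasibility: A x = b.

This gives the KKT block system:
  [ Q   A^T ] [ x     ]   [-c ]
  [ A    0  ] [ lambda ] = [ b ]

Solving the linear system:
  x*      = (3.4845, 1.3609, -1.0309)
  lambda* = (-1.4525, -11.4294)
  f(x*)   = 45.6418

x* = (3.4845, 1.3609, -1.0309), lambda* = (-1.4525, -11.4294)


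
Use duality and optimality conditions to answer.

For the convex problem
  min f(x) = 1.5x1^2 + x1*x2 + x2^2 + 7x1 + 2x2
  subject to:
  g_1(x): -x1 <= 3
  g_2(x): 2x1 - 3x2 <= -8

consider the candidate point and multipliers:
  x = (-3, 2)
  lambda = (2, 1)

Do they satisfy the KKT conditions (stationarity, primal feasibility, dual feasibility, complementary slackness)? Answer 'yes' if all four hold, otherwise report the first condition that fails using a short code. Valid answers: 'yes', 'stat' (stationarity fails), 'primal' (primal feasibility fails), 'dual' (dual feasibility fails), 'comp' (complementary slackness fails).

Gradient of f: grad f(x) = Q x + c = (0, 3)
Constraint values g_i(x) = a_i^T x - b_i:
  g_1((-3, 2)) = 0
  g_2((-3, 2)) = -4
Stationarity residual: grad f(x) + sum_i lambda_i a_i = (0, 0)
  -> stationarity OK
Primal feasibility (all g_i <= 0): OK
Dual feasibility (all lambda_i >= 0): OK
Complementary slackness (lambda_i * g_i(x) = 0 for all i): FAILS

Verdict: the first failing condition is complementary_slackness -> comp.

comp


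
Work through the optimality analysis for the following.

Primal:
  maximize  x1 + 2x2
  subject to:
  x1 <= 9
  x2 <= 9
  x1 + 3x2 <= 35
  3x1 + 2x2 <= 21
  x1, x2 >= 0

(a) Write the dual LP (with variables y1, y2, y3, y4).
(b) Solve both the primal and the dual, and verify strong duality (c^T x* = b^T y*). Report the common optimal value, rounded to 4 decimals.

The standard primal-dual pair for 'max c^T x s.t. A x <= b, x >= 0' is:
  Dual:  min b^T y  s.t.  A^T y >= c,  y >= 0.

So the dual LP is:
  minimize  9y1 + 9y2 + 35y3 + 21y4
  subject to:
    y1 + y3 + 3y4 >= 1
    y2 + 3y3 + 2y4 >= 2
    y1, y2, y3, y4 >= 0

Solving the primal: x* = (1, 9).
  primal value c^T x* = 19.
Solving the dual: y* = (0, 1.3333, 0, 0.3333).
  dual value b^T y* = 19.
Strong duality: c^T x* = b^T y*. Confirmed.

19


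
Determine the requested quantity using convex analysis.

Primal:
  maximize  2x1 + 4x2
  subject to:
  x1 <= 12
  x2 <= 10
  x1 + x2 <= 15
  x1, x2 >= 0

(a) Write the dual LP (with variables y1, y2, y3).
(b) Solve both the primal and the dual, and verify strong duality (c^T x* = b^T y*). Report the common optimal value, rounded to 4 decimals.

The standard primal-dual pair for 'max c^T x s.t. A x <= b, x >= 0' is:
  Dual:  min b^T y  s.t.  A^T y >= c,  y >= 0.

So the dual LP is:
  minimize  12y1 + 10y2 + 15y3
  subject to:
    y1 + y3 >= 2
    y2 + y3 >= 4
    y1, y2, y3 >= 0

Solving the primal: x* = (5, 10).
  primal value c^T x* = 50.
Solving the dual: y* = (0, 2, 2).
  dual value b^T y* = 50.
Strong duality: c^T x* = b^T y*. Confirmed.

50


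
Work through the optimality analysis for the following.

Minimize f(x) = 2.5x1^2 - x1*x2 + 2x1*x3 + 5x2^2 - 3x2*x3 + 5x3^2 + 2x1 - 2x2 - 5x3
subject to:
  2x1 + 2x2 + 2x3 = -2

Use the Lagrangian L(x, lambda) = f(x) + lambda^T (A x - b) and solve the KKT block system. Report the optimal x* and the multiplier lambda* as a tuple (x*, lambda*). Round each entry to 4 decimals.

Form the Lagrangian:
  L(x, lambda) = (1/2) x^T Q x + c^T x + lambda^T (A x - b)
Stationarity (grad_x L = 0): Q x + c + A^T lambda = 0.
Primal feasibility: A x = b.

This gives the KKT block system:
  [ Q   A^T ] [ x     ]   [-c ]
  [ A    0  ] [ lambda ] = [ b ]

Solving the linear system:
  x*      = (-1.2366, -0.1398, 0.3763)
  lambda* = (1.6452)
  f(x*)   = -0.3925

x* = (-1.2366, -0.1398, 0.3763), lambda* = (1.6452)


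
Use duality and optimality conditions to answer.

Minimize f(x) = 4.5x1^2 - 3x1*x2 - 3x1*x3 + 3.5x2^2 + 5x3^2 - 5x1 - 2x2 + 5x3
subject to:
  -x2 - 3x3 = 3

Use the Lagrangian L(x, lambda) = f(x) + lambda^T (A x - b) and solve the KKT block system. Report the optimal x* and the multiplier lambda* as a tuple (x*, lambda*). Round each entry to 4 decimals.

Form the Lagrangian:
  L(x, lambda) = (1/2) x^T Q x + c^T x + lambda^T (A x - b)
Stationarity (grad_x L = 0): Q x + c + A^T lambda = 0.
Primal feasibility: A x = b.

This gives the KKT block system:
  [ Q   A^T ] [ x     ]   [-c ]
  [ A    0  ] [ lambda ] = [ b ]

Solving the linear system:
  x*      = (0.2448, 0.1014, -1.0338)
  lambda* = (-2.0242)
  f(x*)   = -0.2617

x* = (0.2448, 0.1014, -1.0338), lambda* = (-2.0242)


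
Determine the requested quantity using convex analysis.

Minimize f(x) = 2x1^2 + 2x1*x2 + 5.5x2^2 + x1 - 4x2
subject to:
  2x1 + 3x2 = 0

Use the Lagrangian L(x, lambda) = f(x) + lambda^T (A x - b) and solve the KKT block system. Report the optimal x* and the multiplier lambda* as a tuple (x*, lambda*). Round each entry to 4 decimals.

Form the Lagrangian:
  L(x, lambda) = (1/2) x^T Q x + c^T x + lambda^T (A x - b)
Stationarity (grad_x L = 0): Q x + c + A^T lambda = 0.
Primal feasibility: A x = b.

This gives the KKT block system:
  [ Q   A^T ] [ x     ]   [-c ]
  [ A    0  ] [ lambda ] = [ b ]

Solving the linear system:
  x*      = (-0.5893, 0.3929)
  lambda* = (0.2857)
  f(x*)   = -1.0804

x* = (-0.5893, 0.3929), lambda* = (0.2857)


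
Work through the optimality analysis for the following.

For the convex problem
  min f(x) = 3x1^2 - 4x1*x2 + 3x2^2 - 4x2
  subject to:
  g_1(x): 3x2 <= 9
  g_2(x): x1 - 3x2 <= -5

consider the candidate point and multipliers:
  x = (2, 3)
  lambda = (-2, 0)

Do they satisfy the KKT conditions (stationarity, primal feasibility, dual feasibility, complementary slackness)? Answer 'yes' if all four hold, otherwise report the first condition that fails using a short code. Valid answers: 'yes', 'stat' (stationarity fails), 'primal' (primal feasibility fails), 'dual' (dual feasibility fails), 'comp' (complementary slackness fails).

Gradient of f: grad f(x) = Q x + c = (0, 6)
Constraint values g_i(x) = a_i^T x - b_i:
  g_1((2, 3)) = 0
  g_2((2, 3)) = -2
Stationarity residual: grad f(x) + sum_i lambda_i a_i = (0, 0)
  -> stationarity OK
Primal feasibility (all g_i <= 0): OK
Dual feasibility (all lambda_i >= 0): FAILS
Complementary slackness (lambda_i * g_i(x) = 0 for all i): OK

Verdict: the first failing condition is dual_feasibility -> dual.

dual


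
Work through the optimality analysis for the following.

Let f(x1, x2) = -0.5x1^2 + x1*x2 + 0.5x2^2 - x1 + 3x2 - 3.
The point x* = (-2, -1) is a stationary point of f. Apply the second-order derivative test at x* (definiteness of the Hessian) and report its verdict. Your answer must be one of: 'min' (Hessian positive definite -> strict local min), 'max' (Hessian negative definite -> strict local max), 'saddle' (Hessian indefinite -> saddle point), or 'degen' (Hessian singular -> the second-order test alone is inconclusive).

Compute the Hessian H = grad^2 f:
  H = [[-1, 1], [1, 1]]
Verify stationarity: grad f(x*) = H x* + g = (0, 0).
Eigenvalues of H: -1.4142, 1.4142.
Eigenvalues have mixed signs, so H is indefinite -> x* is a saddle point.

saddle


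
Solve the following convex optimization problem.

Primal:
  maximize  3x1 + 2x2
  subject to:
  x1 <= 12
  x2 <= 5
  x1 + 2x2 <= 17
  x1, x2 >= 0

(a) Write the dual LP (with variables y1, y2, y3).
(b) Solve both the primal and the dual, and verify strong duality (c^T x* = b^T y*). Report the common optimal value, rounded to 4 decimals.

The standard primal-dual pair for 'max c^T x s.t. A x <= b, x >= 0' is:
  Dual:  min b^T y  s.t.  A^T y >= c,  y >= 0.

So the dual LP is:
  minimize  12y1 + 5y2 + 17y3
  subject to:
    y1 + y3 >= 3
    y2 + 2y3 >= 2
    y1, y2, y3 >= 0

Solving the primal: x* = (12, 2.5).
  primal value c^T x* = 41.
Solving the dual: y* = (2, 0, 1).
  dual value b^T y* = 41.
Strong duality: c^T x* = b^T y*. Confirmed.

41


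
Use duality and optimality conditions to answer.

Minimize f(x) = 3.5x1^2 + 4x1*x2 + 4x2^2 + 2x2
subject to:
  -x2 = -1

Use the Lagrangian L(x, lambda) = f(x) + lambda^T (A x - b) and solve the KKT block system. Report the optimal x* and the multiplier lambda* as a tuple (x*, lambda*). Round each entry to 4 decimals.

Form the Lagrangian:
  L(x, lambda) = (1/2) x^T Q x + c^T x + lambda^T (A x - b)
Stationarity (grad_x L = 0): Q x + c + A^T lambda = 0.
Primal feasibility: A x = b.

This gives the KKT block system:
  [ Q   A^T ] [ x     ]   [-c ]
  [ A    0  ] [ lambda ] = [ b ]

Solving the linear system:
  x*      = (-0.5714, 1)
  lambda* = (7.7143)
  f(x*)   = 4.8571

x* = (-0.5714, 1), lambda* = (7.7143)


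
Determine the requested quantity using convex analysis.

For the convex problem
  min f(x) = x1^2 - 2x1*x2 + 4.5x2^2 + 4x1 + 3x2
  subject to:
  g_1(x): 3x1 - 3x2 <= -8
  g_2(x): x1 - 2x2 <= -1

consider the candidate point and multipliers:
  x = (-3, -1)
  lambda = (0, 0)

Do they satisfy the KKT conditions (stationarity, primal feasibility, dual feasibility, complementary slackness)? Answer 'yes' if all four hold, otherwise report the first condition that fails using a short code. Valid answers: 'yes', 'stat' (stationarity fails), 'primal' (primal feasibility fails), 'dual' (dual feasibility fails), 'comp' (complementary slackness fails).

Gradient of f: grad f(x) = Q x + c = (0, 0)
Constraint values g_i(x) = a_i^T x - b_i:
  g_1((-3, -1)) = 2
  g_2((-3, -1)) = 0
Stationarity residual: grad f(x) + sum_i lambda_i a_i = (0, 0)
  -> stationarity OK
Primal feasibility (all g_i <= 0): FAILS
Dual feasibility (all lambda_i >= 0): OK
Complementary slackness (lambda_i * g_i(x) = 0 for all i): OK

Verdict: the first failing condition is primal_feasibility -> primal.

primal


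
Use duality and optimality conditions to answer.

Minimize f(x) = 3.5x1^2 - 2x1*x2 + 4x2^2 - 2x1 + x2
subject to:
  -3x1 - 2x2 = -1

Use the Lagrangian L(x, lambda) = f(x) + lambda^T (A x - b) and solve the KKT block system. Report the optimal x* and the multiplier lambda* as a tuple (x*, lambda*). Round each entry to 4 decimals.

Form the Lagrangian:
  L(x, lambda) = (1/2) x^T Q x + c^T x + lambda^T (A x - b)
Stationarity (grad_x L = 0): Q x + c + A^T lambda = 0.
Primal feasibility: A x = b.

This gives the KKT block system:
  [ Q   A^T ] [ x     ]   [-c ]
  [ A    0  ] [ lambda ] = [ b ]

Solving the linear system:
  x*      = (0.3387, -0.0081)
  lambda* = (0.129)
  f(x*)   = -0.2782

x* = (0.3387, -0.0081), lambda* = (0.129)


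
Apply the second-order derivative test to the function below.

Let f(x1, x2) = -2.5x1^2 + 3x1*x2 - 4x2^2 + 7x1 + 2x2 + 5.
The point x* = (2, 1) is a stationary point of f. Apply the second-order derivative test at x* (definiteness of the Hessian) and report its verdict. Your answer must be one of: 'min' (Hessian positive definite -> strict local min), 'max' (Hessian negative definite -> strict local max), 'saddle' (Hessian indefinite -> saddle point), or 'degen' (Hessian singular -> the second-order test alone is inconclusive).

Compute the Hessian H = grad^2 f:
  H = [[-5, 3], [3, -8]]
Verify stationarity: grad f(x*) = H x* + g = (0, 0).
Eigenvalues of H: -9.8541, -3.1459.
Both eigenvalues < 0, so H is negative definite -> x* is a strict local max.

max


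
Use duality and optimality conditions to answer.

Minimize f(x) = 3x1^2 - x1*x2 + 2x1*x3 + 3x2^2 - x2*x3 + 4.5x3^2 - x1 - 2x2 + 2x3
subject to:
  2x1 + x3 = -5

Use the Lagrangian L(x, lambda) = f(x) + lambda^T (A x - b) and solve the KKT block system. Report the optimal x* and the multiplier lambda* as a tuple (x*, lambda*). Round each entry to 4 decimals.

Form the Lagrangian:
  L(x, lambda) = (1/2) x^T Q x + c^T x + lambda^T (A x - b)
Stationarity (grad_x L = 0): Q x + c + A^T lambda = 0.
Primal feasibility: A x = b.

This gives the KKT block system:
  [ Q   A^T ] [ x     ]   [-c ]
  [ A    0  ] [ lambda ] = [ b ]

Solving the linear system:
  x*      = (-2.202, -0.133, -0.5961)
  lambda* = (7.6355)
  f(x*)   = 19.7266

x* = (-2.202, -0.133, -0.5961), lambda* = (7.6355)


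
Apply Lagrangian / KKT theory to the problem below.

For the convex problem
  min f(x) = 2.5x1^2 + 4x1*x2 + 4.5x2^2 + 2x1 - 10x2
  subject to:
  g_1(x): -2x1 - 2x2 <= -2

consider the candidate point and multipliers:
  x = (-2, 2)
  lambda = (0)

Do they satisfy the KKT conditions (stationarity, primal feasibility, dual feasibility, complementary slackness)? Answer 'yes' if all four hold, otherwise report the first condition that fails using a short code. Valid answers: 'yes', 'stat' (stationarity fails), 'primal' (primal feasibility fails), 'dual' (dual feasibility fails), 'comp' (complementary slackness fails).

Gradient of f: grad f(x) = Q x + c = (0, 0)
Constraint values g_i(x) = a_i^T x - b_i:
  g_1((-2, 2)) = 2
Stationarity residual: grad f(x) + sum_i lambda_i a_i = (0, 0)
  -> stationarity OK
Primal feasibility (all g_i <= 0): FAILS
Dual feasibility (all lambda_i >= 0): OK
Complementary slackness (lambda_i * g_i(x) = 0 for all i): OK

Verdict: the first failing condition is primal_feasibility -> primal.

primal


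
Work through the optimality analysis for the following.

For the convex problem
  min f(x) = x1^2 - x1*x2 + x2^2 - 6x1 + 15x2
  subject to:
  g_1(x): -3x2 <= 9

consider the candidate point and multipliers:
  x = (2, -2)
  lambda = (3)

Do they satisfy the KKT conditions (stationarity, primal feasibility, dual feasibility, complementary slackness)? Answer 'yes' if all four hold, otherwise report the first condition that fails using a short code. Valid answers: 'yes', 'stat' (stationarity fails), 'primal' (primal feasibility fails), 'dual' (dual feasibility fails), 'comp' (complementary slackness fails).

Gradient of f: grad f(x) = Q x + c = (0, 9)
Constraint values g_i(x) = a_i^T x - b_i:
  g_1((2, -2)) = -3
Stationarity residual: grad f(x) + sum_i lambda_i a_i = (0, 0)
  -> stationarity OK
Primal feasibility (all g_i <= 0): OK
Dual feasibility (all lambda_i >= 0): OK
Complementary slackness (lambda_i * g_i(x) = 0 for all i): FAILS

Verdict: the first failing condition is complementary_slackness -> comp.

comp


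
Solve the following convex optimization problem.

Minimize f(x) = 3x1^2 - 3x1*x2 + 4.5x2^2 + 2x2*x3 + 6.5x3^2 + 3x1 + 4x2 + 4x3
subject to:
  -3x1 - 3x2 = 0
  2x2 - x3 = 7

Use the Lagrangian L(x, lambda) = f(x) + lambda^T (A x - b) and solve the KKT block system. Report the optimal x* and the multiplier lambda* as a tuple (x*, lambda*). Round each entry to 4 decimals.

Form the Lagrangian:
  L(x, lambda) = (1/2) x^T Q x + c^T x + lambda^T (A x - b)
Stationarity (grad_x L = 0): Q x + c + A^T lambda = 0.
Primal feasibility: A x = b.

This gives the KKT block system:
  [ Q   A^T ] [ x     ]   [-c ]
  [ A    0  ] [ lambda ] = [ b ]

Solving the linear system:
  x*      = (-2.3086, 2.3086, -2.3827)
  lambda* = (-5.9259, -22.358)
  f(x*)   = 74.642

x* = (-2.3086, 2.3086, -2.3827), lambda* = (-5.9259, -22.358)


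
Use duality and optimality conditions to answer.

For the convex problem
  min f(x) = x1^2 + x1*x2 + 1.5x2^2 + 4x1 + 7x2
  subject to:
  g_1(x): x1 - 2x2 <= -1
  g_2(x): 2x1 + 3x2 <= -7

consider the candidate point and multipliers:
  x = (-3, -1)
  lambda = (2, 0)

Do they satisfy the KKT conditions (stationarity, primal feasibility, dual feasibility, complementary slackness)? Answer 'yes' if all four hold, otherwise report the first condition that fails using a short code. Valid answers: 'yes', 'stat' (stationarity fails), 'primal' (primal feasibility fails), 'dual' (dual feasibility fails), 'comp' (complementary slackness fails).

Gradient of f: grad f(x) = Q x + c = (-3, 1)
Constraint values g_i(x) = a_i^T x - b_i:
  g_1((-3, -1)) = 0
  g_2((-3, -1)) = -2
Stationarity residual: grad f(x) + sum_i lambda_i a_i = (-1, -3)
  -> stationarity FAILS
Primal feasibility (all g_i <= 0): OK
Dual feasibility (all lambda_i >= 0): OK
Complementary slackness (lambda_i * g_i(x) = 0 for all i): OK

Verdict: the first failing condition is stationarity -> stat.

stat


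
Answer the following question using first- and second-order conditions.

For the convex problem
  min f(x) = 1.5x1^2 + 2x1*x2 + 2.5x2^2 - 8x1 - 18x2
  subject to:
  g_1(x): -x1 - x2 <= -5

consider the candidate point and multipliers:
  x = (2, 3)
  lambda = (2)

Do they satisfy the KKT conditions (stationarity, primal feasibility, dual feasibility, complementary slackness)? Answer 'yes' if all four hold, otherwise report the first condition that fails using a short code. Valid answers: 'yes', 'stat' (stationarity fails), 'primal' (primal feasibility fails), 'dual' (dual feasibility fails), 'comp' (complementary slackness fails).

Gradient of f: grad f(x) = Q x + c = (4, 1)
Constraint values g_i(x) = a_i^T x - b_i:
  g_1((2, 3)) = 0
Stationarity residual: grad f(x) + sum_i lambda_i a_i = (2, -1)
  -> stationarity FAILS
Primal feasibility (all g_i <= 0): OK
Dual feasibility (all lambda_i >= 0): OK
Complementary slackness (lambda_i * g_i(x) = 0 for all i): OK

Verdict: the first failing condition is stationarity -> stat.

stat


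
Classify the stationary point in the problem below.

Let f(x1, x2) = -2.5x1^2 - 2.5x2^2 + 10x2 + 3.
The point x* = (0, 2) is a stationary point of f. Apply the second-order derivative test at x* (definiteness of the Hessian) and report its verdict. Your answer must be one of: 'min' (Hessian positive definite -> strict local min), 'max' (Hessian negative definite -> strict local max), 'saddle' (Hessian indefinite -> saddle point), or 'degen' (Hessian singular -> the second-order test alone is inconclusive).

Compute the Hessian H = grad^2 f:
  H = [[-5, 0], [0, -5]]
Verify stationarity: grad f(x*) = H x* + g = (0, 0).
Eigenvalues of H: -5, -5.
Both eigenvalues < 0, so H is negative definite -> x* is a strict local max.

max


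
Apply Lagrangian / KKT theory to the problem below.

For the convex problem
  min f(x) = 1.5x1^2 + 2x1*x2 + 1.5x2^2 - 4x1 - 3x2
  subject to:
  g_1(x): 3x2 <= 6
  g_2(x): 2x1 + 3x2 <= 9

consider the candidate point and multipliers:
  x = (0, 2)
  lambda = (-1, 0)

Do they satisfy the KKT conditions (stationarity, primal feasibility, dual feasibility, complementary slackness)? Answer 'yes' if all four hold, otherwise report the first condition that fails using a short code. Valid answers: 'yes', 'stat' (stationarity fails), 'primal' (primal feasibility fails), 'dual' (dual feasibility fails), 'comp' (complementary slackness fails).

Gradient of f: grad f(x) = Q x + c = (0, 3)
Constraint values g_i(x) = a_i^T x - b_i:
  g_1((0, 2)) = 0
  g_2((0, 2)) = -3
Stationarity residual: grad f(x) + sum_i lambda_i a_i = (0, 0)
  -> stationarity OK
Primal feasibility (all g_i <= 0): OK
Dual feasibility (all lambda_i >= 0): FAILS
Complementary slackness (lambda_i * g_i(x) = 0 for all i): OK

Verdict: the first failing condition is dual_feasibility -> dual.

dual


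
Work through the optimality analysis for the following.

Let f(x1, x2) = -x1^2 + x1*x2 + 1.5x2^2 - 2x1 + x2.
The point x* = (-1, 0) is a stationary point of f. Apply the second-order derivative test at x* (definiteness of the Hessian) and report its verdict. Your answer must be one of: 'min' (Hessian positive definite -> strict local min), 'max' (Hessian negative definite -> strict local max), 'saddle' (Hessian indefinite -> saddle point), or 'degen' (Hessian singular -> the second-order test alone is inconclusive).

Compute the Hessian H = grad^2 f:
  H = [[-2, 1], [1, 3]]
Verify stationarity: grad f(x*) = H x* + g = (0, 0).
Eigenvalues of H: -2.1926, 3.1926.
Eigenvalues have mixed signs, so H is indefinite -> x* is a saddle point.

saddle


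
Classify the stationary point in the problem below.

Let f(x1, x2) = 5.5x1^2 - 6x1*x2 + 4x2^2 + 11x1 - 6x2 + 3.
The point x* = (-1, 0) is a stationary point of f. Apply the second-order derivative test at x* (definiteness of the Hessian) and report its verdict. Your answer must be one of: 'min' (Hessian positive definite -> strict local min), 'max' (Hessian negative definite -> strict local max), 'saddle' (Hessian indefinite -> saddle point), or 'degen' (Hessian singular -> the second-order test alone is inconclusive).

Compute the Hessian H = grad^2 f:
  H = [[11, -6], [-6, 8]]
Verify stationarity: grad f(x*) = H x* + g = (0, 0).
Eigenvalues of H: 3.3153, 15.6847.
Both eigenvalues > 0, so H is positive definite -> x* is a strict local min.

min


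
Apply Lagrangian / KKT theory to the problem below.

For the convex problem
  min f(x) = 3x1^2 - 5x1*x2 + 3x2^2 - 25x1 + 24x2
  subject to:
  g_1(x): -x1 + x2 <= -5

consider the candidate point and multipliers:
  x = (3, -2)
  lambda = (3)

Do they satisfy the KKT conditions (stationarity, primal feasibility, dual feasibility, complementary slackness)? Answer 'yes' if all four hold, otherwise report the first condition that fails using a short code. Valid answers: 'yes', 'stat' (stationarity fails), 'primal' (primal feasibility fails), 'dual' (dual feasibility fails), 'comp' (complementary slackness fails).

Gradient of f: grad f(x) = Q x + c = (3, -3)
Constraint values g_i(x) = a_i^T x - b_i:
  g_1((3, -2)) = 0
Stationarity residual: grad f(x) + sum_i lambda_i a_i = (0, 0)
  -> stationarity OK
Primal feasibility (all g_i <= 0): OK
Dual feasibility (all lambda_i >= 0): OK
Complementary slackness (lambda_i * g_i(x) = 0 for all i): OK

Verdict: yes, KKT holds.

yes


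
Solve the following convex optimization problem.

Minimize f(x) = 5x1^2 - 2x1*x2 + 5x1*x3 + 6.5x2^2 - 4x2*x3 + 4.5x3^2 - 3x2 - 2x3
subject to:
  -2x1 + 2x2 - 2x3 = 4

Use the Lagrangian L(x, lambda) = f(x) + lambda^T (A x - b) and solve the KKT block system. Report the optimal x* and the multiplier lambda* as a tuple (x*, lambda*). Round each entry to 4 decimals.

Form the Lagrangian:
  L(x, lambda) = (1/2) x^T Q x + c^T x + lambda^T (A x - b)
Stationarity (grad_x L = 0): Q x + c + A^T lambda = 0.
Primal feasibility: A x = b.

This gives the KKT block system:
  [ Q   A^T ] [ x     ]   [-c ]
  [ A    0  ] [ lambda ] = [ b ]

Solving the linear system:
  x*      = (-0.9016, 0.9426, -0.1557)
  lambda* = (-5.8402)
  f(x*)   = 10.4221

x* = (-0.9016, 0.9426, -0.1557), lambda* = (-5.8402)


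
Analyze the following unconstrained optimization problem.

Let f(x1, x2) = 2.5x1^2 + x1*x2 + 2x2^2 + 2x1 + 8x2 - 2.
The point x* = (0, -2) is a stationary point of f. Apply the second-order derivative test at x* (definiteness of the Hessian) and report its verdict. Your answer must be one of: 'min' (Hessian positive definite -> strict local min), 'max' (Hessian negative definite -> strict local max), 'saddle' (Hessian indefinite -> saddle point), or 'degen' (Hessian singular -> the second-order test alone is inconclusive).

Compute the Hessian H = grad^2 f:
  H = [[5, 1], [1, 4]]
Verify stationarity: grad f(x*) = H x* + g = (0, 0).
Eigenvalues of H: 3.382, 5.618.
Both eigenvalues > 0, so H is positive definite -> x* is a strict local min.

min


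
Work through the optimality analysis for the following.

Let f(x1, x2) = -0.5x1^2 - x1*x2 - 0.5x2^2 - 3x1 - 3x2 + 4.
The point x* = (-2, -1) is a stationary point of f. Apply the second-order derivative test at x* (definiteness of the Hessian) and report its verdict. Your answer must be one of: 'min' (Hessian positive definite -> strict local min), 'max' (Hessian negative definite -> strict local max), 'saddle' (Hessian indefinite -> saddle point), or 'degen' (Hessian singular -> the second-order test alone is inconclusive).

Compute the Hessian H = grad^2 f:
  H = [[-1, -1], [-1, -1]]
Verify stationarity: grad f(x*) = H x* + g = (0, 0).
Eigenvalues of H: -2, 0.
H has a zero eigenvalue (singular; negative semidefinite but not definite), so H is neither positive definite, negative definite, nor indefinite. The second-order test alone is inconclusive -> degen.
(Indeed, f is constant along the null direction of H through x*, so x* is not a strict local extremum.)

degen


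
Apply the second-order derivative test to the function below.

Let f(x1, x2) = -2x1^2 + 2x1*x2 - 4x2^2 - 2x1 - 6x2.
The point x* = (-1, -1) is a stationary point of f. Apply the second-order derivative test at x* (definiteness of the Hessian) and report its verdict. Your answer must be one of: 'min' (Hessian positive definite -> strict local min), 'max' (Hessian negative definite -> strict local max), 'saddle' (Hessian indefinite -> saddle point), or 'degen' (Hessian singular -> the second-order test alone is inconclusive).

Compute the Hessian H = grad^2 f:
  H = [[-4, 2], [2, -8]]
Verify stationarity: grad f(x*) = H x* + g = (0, 0).
Eigenvalues of H: -8.8284, -3.1716.
Both eigenvalues < 0, so H is negative definite -> x* is a strict local max.

max


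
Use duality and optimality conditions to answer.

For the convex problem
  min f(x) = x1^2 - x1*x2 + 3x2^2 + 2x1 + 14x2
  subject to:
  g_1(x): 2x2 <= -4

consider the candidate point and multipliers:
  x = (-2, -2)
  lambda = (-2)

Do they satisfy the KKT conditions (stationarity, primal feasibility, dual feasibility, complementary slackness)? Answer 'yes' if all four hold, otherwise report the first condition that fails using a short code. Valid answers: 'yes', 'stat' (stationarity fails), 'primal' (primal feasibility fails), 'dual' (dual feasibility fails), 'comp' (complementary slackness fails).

Gradient of f: grad f(x) = Q x + c = (0, 4)
Constraint values g_i(x) = a_i^T x - b_i:
  g_1((-2, -2)) = 0
Stationarity residual: grad f(x) + sum_i lambda_i a_i = (0, 0)
  -> stationarity OK
Primal feasibility (all g_i <= 0): OK
Dual feasibility (all lambda_i >= 0): FAILS
Complementary slackness (lambda_i * g_i(x) = 0 for all i): OK

Verdict: the first failing condition is dual_feasibility -> dual.

dual


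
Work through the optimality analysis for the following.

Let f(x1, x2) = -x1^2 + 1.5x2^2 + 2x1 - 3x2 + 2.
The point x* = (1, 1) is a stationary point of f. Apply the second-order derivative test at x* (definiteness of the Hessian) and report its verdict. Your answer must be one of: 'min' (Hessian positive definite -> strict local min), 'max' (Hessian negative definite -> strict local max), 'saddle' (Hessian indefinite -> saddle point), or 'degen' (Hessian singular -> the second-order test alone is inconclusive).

Compute the Hessian H = grad^2 f:
  H = [[-2, 0], [0, 3]]
Verify stationarity: grad f(x*) = H x* + g = (0, 0).
Eigenvalues of H: -2, 3.
Eigenvalues have mixed signs, so H is indefinite -> x* is a saddle point.

saddle


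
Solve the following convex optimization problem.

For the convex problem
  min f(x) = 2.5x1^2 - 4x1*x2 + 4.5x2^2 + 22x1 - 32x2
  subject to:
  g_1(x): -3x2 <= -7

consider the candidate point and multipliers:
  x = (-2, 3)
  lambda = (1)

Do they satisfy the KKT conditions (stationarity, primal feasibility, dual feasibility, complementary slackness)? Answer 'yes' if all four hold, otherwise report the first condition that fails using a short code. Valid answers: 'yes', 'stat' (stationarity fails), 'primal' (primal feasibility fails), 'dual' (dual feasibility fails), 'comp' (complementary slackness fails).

Gradient of f: grad f(x) = Q x + c = (0, 3)
Constraint values g_i(x) = a_i^T x - b_i:
  g_1((-2, 3)) = -2
Stationarity residual: grad f(x) + sum_i lambda_i a_i = (0, 0)
  -> stationarity OK
Primal feasibility (all g_i <= 0): OK
Dual feasibility (all lambda_i >= 0): OK
Complementary slackness (lambda_i * g_i(x) = 0 for all i): FAILS

Verdict: the first failing condition is complementary_slackness -> comp.

comp


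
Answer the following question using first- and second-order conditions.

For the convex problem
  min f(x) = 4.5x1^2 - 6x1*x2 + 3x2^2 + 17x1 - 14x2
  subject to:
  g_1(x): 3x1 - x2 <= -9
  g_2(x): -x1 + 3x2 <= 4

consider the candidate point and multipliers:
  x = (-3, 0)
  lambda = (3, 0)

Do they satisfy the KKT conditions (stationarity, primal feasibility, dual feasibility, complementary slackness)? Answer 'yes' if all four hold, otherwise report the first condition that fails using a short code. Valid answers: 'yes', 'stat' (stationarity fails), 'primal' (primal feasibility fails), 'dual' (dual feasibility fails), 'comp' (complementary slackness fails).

Gradient of f: grad f(x) = Q x + c = (-10, 4)
Constraint values g_i(x) = a_i^T x - b_i:
  g_1((-3, 0)) = 0
  g_2((-3, 0)) = -1
Stationarity residual: grad f(x) + sum_i lambda_i a_i = (-1, 1)
  -> stationarity FAILS
Primal feasibility (all g_i <= 0): OK
Dual feasibility (all lambda_i >= 0): OK
Complementary slackness (lambda_i * g_i(x) = 0 for all i): OK

Verdict: the first failing condition is stationarity -> stat.

stat


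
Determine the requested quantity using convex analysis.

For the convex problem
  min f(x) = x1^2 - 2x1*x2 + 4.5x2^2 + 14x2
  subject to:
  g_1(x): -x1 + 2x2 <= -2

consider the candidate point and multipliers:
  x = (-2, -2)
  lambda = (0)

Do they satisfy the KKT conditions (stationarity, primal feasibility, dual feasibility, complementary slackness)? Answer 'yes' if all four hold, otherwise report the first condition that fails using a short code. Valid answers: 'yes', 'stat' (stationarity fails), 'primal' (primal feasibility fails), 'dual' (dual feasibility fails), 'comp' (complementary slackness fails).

Gradient of f: grad f(x) = Q x + c = (0, 0)
Constraint values g_i(x) = a_i^T x - b_i:
  g_1((-2, -2)) = 0
Stationarity residual: grad f(x) + sum_i lambda_i a_i = (0, 0)
  -> stationarity OK
Primal feasibility (all g_i <= 0): OK
Dual feasibility (all lambda_i >= 0): OK
Complementary slackness (lambda_i * g_i(x) = 0 for all i): OK

Verdict: yes, KKT holds.

yes
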